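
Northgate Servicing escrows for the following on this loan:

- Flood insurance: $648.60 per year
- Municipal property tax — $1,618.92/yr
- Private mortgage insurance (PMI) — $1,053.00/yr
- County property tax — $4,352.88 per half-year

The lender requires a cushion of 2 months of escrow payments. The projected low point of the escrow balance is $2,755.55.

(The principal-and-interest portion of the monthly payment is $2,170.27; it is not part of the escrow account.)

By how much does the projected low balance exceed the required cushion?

Flood insurance = $648.60
Municipal property tax = $1,618.92
Private mortgage insurance (PMI) = $1,053.00
County property tax = $4,352.88 × 2 = $8,705.76
Yearly total = $648.60 + $1,618.92 + $1,053.00 + $8,705.76 = $12,026.28
Monthly escrow = $12,026.28 ÷ 12 = $1,002.19
Required cushion = 2 × $1,002.19 = $2,004.38
Surplus = $2,755.55 − $2,004.38 = $751.17

$751.17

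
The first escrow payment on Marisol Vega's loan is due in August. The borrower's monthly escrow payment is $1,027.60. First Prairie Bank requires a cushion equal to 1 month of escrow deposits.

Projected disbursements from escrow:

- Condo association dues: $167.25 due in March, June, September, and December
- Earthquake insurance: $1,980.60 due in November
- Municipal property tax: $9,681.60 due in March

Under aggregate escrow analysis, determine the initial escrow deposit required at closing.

$4,970.75

Cushion = 1 × $1,027.60 = $1,027.60
Trial balance (start $0, +$1,027.60 each month, − disbursements):
  Aug: +$1,027.60 → $1,027.60
  Sep: +$1,027.60 − $167.25 → $1,887.95
  Oct: +$1,027.60 → $2,915.55
  Nov: +$1,027.60 − $1,980.60 → $1,962.55
  Dec: +$1,027.60 − $167.25 → $2,822.90
  Jan: +$1,027.60 → $3,850.50
  Feb: +$1,027.60 → $4,878.10
  Mar: +$1,027.60 − $9,848.85 → -$3,943.15
  Apr: +$1,027.60 → -$2,915.55
  May: +$1,027.60 → -$1,887.95
  Jun: +$1,027.60 − $167.25 → -$1,027.60
  Jul: +$1,027.60 → $0.00
Lowest trial balance = -$3,943.15 (Mar)
Initial deposit = cushion − low point = $1,027.60 − (-$3,943.15) = $4,970.75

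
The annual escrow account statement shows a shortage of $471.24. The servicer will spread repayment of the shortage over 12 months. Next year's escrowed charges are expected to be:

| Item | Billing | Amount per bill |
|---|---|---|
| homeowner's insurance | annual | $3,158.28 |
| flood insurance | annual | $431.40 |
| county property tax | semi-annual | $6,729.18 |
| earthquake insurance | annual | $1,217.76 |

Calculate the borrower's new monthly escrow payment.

Homeowner's insurance: $3,158.28
Flood insurance: $431.40
County property tax: $6,729.18 × 2 = $13,458.36
Earthquake insurance: $1,217.76
Annual escrow total = $18,265.80
Monthly = $18,265.80 / 12 = $1,522.15
Shortage spread = $471.24 ÷ 12 = $39.27/mo
New monthly escrow = $1,522.15 + $39.27 = $1,561.42

$1,561.42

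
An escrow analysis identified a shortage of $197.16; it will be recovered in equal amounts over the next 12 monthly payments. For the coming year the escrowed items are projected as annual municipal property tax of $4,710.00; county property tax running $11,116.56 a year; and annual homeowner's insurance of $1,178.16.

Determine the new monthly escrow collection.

$1,433.49

Municipal property tax: $4,710.00
County property tax: $11,116.56
Homeowner's insurance: $1,178.16
Yearly total = $4,710.00 + $11,116.56 + $1,178.16 = $17,004.72
Base monthly escrow = $17,004.72 / 12 = $1,417.06
Shortage per month = $197.16 / 12 = $16.43
New monthly escrow = $1,417.06 + $16.43 = $1,433.49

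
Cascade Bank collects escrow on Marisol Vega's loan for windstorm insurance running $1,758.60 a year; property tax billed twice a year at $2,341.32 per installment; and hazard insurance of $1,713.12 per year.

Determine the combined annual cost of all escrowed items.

$8,154.36

Windstorm insurance = $1,758.60
Property tax = $2,341.32 × 2 = $4,682.64
Hazard insurance = $1,713.12
Total per year = $1,758.60 + $4,682.64 + $1,713.12 = $8,154.36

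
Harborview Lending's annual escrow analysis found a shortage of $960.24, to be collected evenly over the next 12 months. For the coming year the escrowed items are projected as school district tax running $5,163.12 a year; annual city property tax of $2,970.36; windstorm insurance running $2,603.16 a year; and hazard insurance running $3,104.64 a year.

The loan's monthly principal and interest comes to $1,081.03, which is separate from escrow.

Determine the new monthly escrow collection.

School district tax = $5,163.12/yr
City property tax = $2,970.36/yr
Windstorm insurance = $2,603.16/yr
Hazard insurance = $3,104.64/yr
Total per year = $5,163.12 + $2,970.36 + $2,603.16 + $3,104.64 = $13,841.28
Base monthly escrow = $13,841.28 / 12 = $1,153.44
Shortage per month = $960.24 ÷ 12 = $80.02
Adjusted monthly = $1,153.44 + $80.02 = $1,233.46

$1,233.46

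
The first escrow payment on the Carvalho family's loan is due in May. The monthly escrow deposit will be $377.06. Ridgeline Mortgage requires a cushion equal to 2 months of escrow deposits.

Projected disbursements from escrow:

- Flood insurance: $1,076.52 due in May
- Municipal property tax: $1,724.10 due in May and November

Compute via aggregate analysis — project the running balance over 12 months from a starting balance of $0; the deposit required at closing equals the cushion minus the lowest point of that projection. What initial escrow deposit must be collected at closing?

$3,177.68

Cushion = 2 × $377.06 = $754.12
Trial balance (start $0, +$377.06 each month, − disbursements):
  May: +$377.06 − $2,800.62 → -$2,423.56
  Jun: +$377.06 → -$2,046.50
  Jul: +$377.06 → -$1,669.44
  Aug: +$377.06 → -$1,292.38
  Sep: +$377.06 → -$915.32
  Oct: +$377.06 → -$538.26
  Nov: +$377.06 − $1,724.10 → -$1,885.30
  Dec: +$377.06 → -$1,508.24
  Jan: +$377.06 → -$1,131.18
  Feb: +$377.06 → -$754.12
  Mar: +$377.06 → -$377.06
  Apr: +$377.06 → $0.00
Lowest trial balance = -$2,423.56 (May)
Initial deposit = cushion − low point = $754.12 − (-$2,423.56) = $3,177.68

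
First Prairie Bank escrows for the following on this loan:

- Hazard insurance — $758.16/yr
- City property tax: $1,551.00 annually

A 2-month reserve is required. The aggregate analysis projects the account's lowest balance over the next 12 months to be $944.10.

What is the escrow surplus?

$559.24

Hazard insurance — $758.16 per year
City property tax — $1,551.00 per year
Yearly total = $758.16 + $1,551.00 = $2,309.16
Base monthly escrow = $2,309.16 ÷ 12 = $192.43
Required reserve = 2 × $192.43 = $384.86
Surplus = $944.10 − $384.86 = $559.24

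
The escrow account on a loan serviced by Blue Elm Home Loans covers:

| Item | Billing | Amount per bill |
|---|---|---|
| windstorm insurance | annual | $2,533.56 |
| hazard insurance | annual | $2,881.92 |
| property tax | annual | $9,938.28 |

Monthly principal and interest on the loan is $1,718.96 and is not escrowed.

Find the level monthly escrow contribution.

Windstorm insurance = $2,533.56 per year
Hazard insurance = $2,881.92 per year
Property tax = $9,938.28 per year
Annual escrow total = $2,533.56 + $2,881.92 + $9,938.28 = $15,353.76
Monthly escrow = $15,353.76 / 12 = $1,279.48

$1,279.48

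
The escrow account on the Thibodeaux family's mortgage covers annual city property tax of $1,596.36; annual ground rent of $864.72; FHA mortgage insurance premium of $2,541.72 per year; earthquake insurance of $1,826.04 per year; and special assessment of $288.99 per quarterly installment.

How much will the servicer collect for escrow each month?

$665.40

City property tax = $1,596.36
Ground rent = $864.72
FHA mortgage insurance premium = $2,541.72
Earthquake insurance = $1,826.04
Special assessment = $288.99 × 4 = $1,155.96
Total annual escrow = $7,984.80
Monthly escrow = $7,984.80 ÷ 12 = $665.40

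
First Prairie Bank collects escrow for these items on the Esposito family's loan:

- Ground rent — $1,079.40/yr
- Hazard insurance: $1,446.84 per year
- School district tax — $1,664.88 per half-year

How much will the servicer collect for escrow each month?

Ground rent: $1,079.40 per year
Hazard insurance: $1,446.84 per year
School district tax: $1,664.88 × 2 = $3,329.76 per year
Annual escrow total = $1,079.40 + $1,446.84 + $3,329.76 = $5,856.00
Monthly = $5,856.00 / 12 = $488.00

$488.00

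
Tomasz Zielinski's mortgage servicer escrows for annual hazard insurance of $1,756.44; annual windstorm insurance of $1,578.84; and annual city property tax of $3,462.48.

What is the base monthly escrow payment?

Hazard insurance = $1,756.44/yr
Windstorm insurance = $1,578.84/yr
City property tax = $3,462.48/yr
Combined annual = $1,756.44 + $1,578.84 + $3,462.48 = $6,797.76
Monthly = $6,797.76 ÷ 12 = $566.48

$566.48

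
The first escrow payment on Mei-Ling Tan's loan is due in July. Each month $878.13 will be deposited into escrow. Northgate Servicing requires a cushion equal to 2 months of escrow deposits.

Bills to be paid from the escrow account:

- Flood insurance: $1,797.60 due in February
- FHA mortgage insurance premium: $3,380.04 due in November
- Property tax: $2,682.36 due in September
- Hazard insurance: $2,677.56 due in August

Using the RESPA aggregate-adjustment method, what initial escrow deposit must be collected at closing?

$6,105.57

Cushion = 2 × $878.13 = $1,756.26
Trial balance (start $0, +$878.13 each month, − disbursements):
  Jul: +$878.13 → $878.13
  Aug: +$878.13 − $2,677.56 → -$921.30
  Sep: +$878.13 − $2,682.36 → -$2,725.53
  Oct: +$878.13 → -$1,847.40
  Nov: +$878.13 − $3,380.04 → -$4,349.31
  Dec: +$878.13 → -$3,471.18
  Jan: +$878.13 → -$2,593.05
  Feb: +$878.13 − $1,797.60 → -$3,512.52
  Mar: +$878.13 → -$2,634.39
  Apr: +$878.13 → -$1,756.26
  May: +$878.13 → -$878.13
  Jun: +$878.13 → $0.00
Lowest trial balance = -$4,349.31 (Nov)
Initial deposit = cushion − low point = $1,756.26 − (-$4,349.31) = $6,105.57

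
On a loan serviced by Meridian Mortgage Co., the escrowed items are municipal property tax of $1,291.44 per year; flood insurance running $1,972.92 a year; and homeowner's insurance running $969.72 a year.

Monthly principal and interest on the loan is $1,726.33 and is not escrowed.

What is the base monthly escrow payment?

$352.84

Municipal property tax — $1,291.44/yr
Flood insurance — $1,972.92/yr
Homeowner's insurance — $969.72/yr
Combined annual = $4,234.08
Base monthly escrow = $4,234.08 / 12 = $352.84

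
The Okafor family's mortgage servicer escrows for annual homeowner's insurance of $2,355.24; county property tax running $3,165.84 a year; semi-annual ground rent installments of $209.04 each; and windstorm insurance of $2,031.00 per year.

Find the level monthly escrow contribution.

$664.18

Homeowner's insurance — $2,355.24/yr
County property tax — $3,165.84/yr
Ground rent — $209.04 × 2 = $418.08/yr
Windstorm insurance — $2,031.00/yr
Total annual escrow = $2,355.24 + $3,165.84 + $418.08 + $2,031.00 = $7,970.16
Monthly = $7,970.16 / 12 = $664.18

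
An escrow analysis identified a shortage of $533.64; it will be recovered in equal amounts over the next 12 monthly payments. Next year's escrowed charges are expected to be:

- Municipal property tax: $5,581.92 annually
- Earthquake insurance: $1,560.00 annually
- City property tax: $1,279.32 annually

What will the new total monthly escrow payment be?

Municipal property tax: $5,581.92/yr
Earthquake insurance: $1,560.00/yr
City property tax: $1,279.32/yr
Total annual escrow = $5,581.92 + $1,560.00 + $1,279.32 = $8,421.24
Base monthly escrow = $8,421.24 ÷ 12 = $701.77
Shortage per month = $533.64 ÷ 12 = $44.47
New monthly escrow = $701.77 + $44.47 = $746.24

$746.24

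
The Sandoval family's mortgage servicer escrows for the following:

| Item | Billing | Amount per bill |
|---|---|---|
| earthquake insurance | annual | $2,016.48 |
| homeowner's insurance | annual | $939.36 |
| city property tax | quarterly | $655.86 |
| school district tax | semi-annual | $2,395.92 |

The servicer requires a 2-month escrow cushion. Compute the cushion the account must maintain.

Earthquake insurance — $2,016.48/yr
Homeowner's insurance — $939.36/yr
City property tax — $655.86 × 4 = $2,623.44/yr
School district tax — $2,395.92 × 2 = $4,791.84/yr
Total annual escrow = $2,016.48 + $939.36 + $2,623.44 + $4,791.84 = $10,371.12
Monthly = $10,371.12 ÷ 12 = $864.26
Cushion = 2 × $864.26 = $1,728.52

$1,728.52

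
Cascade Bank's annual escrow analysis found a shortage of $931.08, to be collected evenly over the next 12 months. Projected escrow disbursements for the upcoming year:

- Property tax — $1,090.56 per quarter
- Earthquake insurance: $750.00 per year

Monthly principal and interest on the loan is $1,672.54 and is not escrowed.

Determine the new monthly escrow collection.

Property tax = $1,090.56 × 4 = $4,362.24/yr
Earthquake insurance = $750.00/yr
Total per year = $5,112.24
Per month = $5,112.24 ÷ 12 = $426.02
Shortage spread = $931.08 ÷ 12 = $77.59/mo
New monthly escrow = $426.02 + $77.59 = $503.61

$503.61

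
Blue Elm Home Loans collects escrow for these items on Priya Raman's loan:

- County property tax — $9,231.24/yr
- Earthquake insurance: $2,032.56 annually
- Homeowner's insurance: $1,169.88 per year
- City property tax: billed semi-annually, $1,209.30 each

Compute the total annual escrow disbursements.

$14,852.28

County property tax: $9,231.24 annually
Earthquake insurance: $2,032.56 annually
Homeowner's insurance: $1,169.88 annually
City property tax: $1,209.30 × 2 = $2,418.60 annually
Total per year = $14,852.28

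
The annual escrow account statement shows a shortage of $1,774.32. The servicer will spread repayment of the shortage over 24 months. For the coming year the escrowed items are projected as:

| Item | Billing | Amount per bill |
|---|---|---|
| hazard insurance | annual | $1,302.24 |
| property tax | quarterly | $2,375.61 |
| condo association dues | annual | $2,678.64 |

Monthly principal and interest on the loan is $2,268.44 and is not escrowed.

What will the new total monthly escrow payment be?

$1,197.54

Hazard insurance: $1,302.24
Property tax: $2,375.61 × 4 = $9,502.44
Condo association dues: $2,678.64
Combined annual = $1,302.24 + $9,502.44 + $2,678.64 = $13,483.32
Per month = $13,483.32 / 12 = $1,123.61
Shortage spread = $1,774.32 / 24 = $73.93/mo
New monthly escrow = $1,123.61 + $73.93 = $1,197.54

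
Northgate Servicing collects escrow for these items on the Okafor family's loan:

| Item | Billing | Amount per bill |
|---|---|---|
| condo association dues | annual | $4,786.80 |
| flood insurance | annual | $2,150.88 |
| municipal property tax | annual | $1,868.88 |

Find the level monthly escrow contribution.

Condo association dues: $4,786.80
Flood insurance: $2,150.88
Municipal property tax: $1,868.88
Annual escrow total = $4,786.80 + $2,150.88 + $1,868.88 = $8,806.56
Per month = $8,806.56 ÷ 12 = $733.88

$733.88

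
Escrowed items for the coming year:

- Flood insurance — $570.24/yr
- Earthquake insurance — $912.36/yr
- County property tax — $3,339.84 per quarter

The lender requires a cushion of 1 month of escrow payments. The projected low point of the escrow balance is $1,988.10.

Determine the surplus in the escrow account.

Flood insurance = $570.24/yr
Earthquake insurance = $912.36/yr
County property tax = $3,339.84 × 4 = $13,359.36/yr
Total per year = $570.24 + $912.36 + $13,359.36 = $14,841.96
Monthly = $14,841.96 ÷ 12 = $1,236.83
Required cushion = 1 × $1,236.83 = $1,236.83
Surplus = $1,988.10 − $1,236.83 = $751.27

$751.27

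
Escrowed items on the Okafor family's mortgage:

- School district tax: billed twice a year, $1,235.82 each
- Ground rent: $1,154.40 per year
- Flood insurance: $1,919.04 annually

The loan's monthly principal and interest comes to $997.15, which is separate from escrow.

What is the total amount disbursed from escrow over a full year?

School district tax — $1,235.82 × 2 = $2,471.64/yr
Ground rent — $1,154.40/yr
Flood insurance — $1,919.04/yr
Total annual escrow = $2,471.64 + $1,154.40 + $1,919.04 = $5,545.08

$5,545.08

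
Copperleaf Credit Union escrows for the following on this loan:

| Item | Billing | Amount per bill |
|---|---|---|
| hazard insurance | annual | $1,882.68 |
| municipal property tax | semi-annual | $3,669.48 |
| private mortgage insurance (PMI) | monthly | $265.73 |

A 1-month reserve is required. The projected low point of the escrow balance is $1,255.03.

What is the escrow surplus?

Hazard insurance: $1,882.68 annually
Municipal property tax: $3,669.48 × 2 = $7,338.96 annually
Private mortgage insurance (PMI): $265.73 × 12 = $3,188.76 annually
Yearly total = $1,882.68 + $7,338.96 + $3,188.76 = $12,410.40
Base monthly escrow = $12,410.40 / 12 = $1,034.20
Required cushion = 1 × $1,034.20 = $1,034.20
Surplus = $1,255.03 − $1,034.20 = $220.83

$220.83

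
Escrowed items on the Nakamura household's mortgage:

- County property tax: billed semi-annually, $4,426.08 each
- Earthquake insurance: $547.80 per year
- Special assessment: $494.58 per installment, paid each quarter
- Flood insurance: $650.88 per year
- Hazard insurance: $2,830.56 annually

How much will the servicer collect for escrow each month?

County property tax: $4,426.08 × 2 = $8,852.16 annually
Earthquake insurance: $547.80 annually
Special assessment: $494.58 × 4 = $1,978.32 annually
Flood insurance: $650.88 annually
Hazard insurance: $2,830.56 annually
Yearly total = $8,852.16 + $547.80 + $1,978.32 + $650.88 + $2,830.56 = $14,859.72
Base monthly escrow = $14,859.72 / 12 = $1,238.31

$1,238.31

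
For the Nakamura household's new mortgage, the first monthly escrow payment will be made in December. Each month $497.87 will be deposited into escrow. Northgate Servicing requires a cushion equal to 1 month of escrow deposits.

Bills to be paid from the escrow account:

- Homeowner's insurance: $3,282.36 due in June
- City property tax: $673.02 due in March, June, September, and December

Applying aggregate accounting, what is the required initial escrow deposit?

Cushion = 1 × $497.87 = $497.87
Trial balance (start $0, +$497.87 each month, − disbursements):
  Dec: +$497.87 − $673.02 → -$175.15
  Jan: +$497.87 → $322.72
  Feb: +$497.87 → $820.59
  Mar: +$497.87 − $673.02 → $645.44
  Apr: +$497.87 → $1,143.31
  May: +$497.87 → $1,641.18
  Jun: +$497.87 − $3,955.38 → -$1,816.33
  Jul: +$497.87 → -$1,318.46
  Aug: +$497.87 → -$820.59
  Sep: +$497.87 − $673.02 → -$995.74
  Oct: +$497.87 → -$497.87
  Nov: +$497.87 → $0.00
Lowest trial balance = -$1,816.33 (Jun)
Initial deposit = cushion − low point = $497.87 − (-$1,816.33) = $2,314.20

$2,314.20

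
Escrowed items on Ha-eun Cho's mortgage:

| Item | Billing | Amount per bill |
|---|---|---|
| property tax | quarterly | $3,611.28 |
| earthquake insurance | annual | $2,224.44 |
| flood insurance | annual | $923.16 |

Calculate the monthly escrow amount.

$1,466.06

Property tax = $3,611.28 × 4 = $14,445.12 per year
Earthquake insurance = $2,224.44 per year
Flood insurance = $923.16 per year
Combined annual = $17,592.72
Monthly = $17,592.72 ÷ 12 = $1,466.06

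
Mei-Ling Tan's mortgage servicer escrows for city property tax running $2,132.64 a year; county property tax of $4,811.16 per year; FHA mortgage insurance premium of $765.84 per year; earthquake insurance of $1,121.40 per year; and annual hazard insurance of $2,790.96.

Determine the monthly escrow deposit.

$968.50

City property tax: $2,132.64/yr
County property tax: $4,811.16/yr
FHA mortgage insurance premium: $765.84/yr
Earthquake insurance: $1,121.40/yr
Hazard insurance: $2,790.96/yr
Total per year = $11,622.00
Base monthly escrow = $11,622.00 ÷ 12 = $968.50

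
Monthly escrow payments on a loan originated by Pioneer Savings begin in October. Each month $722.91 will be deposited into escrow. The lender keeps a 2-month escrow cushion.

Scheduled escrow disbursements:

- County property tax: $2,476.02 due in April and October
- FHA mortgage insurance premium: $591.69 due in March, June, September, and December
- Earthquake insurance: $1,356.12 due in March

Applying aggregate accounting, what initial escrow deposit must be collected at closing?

Cushion = 2 × $722.91 = $1,445.82
Trial balance (start $0, +$722.91 each month, − disbursements):
  Oct: +$722.91 − $2,476.02 → -$1,753.11
  Nov: +$722.91 → -$1,030.20
  Dec: +$722.91 − $591.69 → -$898.98
  Jan: +$722.91 → -$176.07
  Feb: +$722.91 → $546.84
  Mar: +$722.91 − $1,947.81 → -$678.06
  Apr: +$722.91 − $2,476.02 → -$2,431.17
  May: +$722.91 → -$1,708.26
  Jun: +$722.91 − $591.69 → -$1,577.04
  Jul: +$722.91 → -$854.13
  Aug: +$722.91 → -$131.22
  Sep: +$722.91 − $591.69 → $0.00
Lowest trial balance = -$2,431.17 (Apr)
Initial deposit = cushion − low point = $1,445.82 − (-$2,431.17) = $3,876.99

$3,876.99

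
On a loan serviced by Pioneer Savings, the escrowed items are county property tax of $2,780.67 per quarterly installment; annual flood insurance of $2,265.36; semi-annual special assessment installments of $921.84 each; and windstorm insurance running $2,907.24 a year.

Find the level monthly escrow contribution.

$1,511.58

County property tax = $2,780.67 × 4 = $11,122.68/yr
Flood insurance = $2,265.36/yr
Special assessment = $921.84 × 2 = $1,843.68/yr
Windstorm insurance = $2,907.24/yr
Total annual escrow = $11,122.68 + $2,265.36 + $1,843.68 + $2,907.24 = $18,138.96
Base monthly escrow = $18,138.96 / 12 = $1,511.58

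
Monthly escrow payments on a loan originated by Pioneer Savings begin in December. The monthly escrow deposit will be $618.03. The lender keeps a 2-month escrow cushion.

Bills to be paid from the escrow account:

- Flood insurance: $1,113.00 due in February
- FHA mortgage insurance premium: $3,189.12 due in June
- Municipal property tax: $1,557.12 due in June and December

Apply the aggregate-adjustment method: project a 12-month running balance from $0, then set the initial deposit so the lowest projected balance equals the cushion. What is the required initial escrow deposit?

$4,326.21

Cushion = 2 × $618.03 = $1,236.06
Trial balance (start $0, +$618.03 each month, − disbursements):
  Dec: +$618.03 − $1,557.12 → -$939.09
  Jan: +$618.03 → -$321.06
  Feb: +$618.03 − $1,113.00 → -$816.03
  Mar: +$618.03 → -$198.00
  Apr: +$618.03 → $420.03
  May: +$618.03 → $1,038.06
  Jun: +$618.03 − $4,746.24 → -$3,090.15
  Jul: +$618.03 → -$2,472.12
  Aug: +$618.03 → -$1,854.09
  Sep: +$618.03 → -$1,236.06
  Oct: +$618.03 → -$618.03
  Nov: +$618.03 → $0.00
Lowest trial balance = -$3,090.15 (Jun)
Initial deposit = cushion − low point = $1,236.06 − (-$3,090.15) = $4,326.21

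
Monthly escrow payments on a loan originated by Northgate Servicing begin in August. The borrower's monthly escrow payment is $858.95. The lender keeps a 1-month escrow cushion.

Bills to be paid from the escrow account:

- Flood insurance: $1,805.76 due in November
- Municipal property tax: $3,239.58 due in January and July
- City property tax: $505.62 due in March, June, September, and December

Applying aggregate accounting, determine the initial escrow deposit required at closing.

$1,761.83

Cushion = 1 × $858.95 = $858.95
Trial balance (start $0, +$858.95 each month, − disbursements):
  Aug: +$858.95 → $858.95
  Sep: +$858.95 − $505.62 → $1,212.28
  Oct: +$858.95 → $2,071.23
  Nov: +$858.95 − $1,805.76 → $1,124.42
  Dec: +$858.95 − $505.62 → $1,477.75
  Jan: +$858.95 − $3,239.58 → -$902.88
  Feb: +$858.95 → -$43.93
  Mar: +$858.95 − $505.62 → $309.40
  Apr: +$858.95 → $1,168.35
  May: +$858.95 → $2,027.30
  Jun: +$858.95 − $505.62 → $2,380.63
  Jul: +$858.95 − $3,239.58 → $0.00
Lowest trial balance = -$902.88 (Jan)
Initial deposit = cushion − low point = $858.95 − (-$902.88) = $1,761.83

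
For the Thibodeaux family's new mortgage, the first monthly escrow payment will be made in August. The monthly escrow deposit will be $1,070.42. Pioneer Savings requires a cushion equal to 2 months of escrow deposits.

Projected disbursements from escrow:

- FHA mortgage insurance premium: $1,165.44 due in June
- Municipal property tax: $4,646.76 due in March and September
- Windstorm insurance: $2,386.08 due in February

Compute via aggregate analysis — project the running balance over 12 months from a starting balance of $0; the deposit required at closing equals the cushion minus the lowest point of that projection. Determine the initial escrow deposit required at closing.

$5,257.08

Cushion = 2 × $1,070.42 = $2,140.84
Trial balance (start $0, +$1,070.42 each month, − disbursements):
  Aug: +$1,070.42 → $1,070.42
  Sep: +$1,070.42 − $4,646.76 → -$2,505.92
  Oct: +$1,070.42 → -$1,435.50
  Nov: +$1,070.42 → -$365.08
  Dec: +$1,070.42 → $705.34
  Jan: +$1,070.42 → $1,775.76
  Feb: +$1,070.42 − $2,386.08 → $460.10
  Mar: +$1,070.42 − $4,646.76 → -$3,116.24
  Apr: +$1,070.42 → -$2,045.82
  May: +$1,070.42 → -$975.40
  Jun: +$1,070.42 − $1,165.44 → -$1,070.42
  Jul: +$1,070.42 → $0.00
Lowest trial balance = -$3,116.24 (Mar)
Initial deposit = cushion − low point = $2,140.84 − (-$3,116.24) = $5,257.08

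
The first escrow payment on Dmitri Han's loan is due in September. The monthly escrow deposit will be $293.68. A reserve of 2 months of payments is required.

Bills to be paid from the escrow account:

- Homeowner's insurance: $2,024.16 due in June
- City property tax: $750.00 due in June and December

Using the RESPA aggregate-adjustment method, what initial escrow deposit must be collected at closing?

$1,174.72

Cushion = 2 × $293.68 = $587.36
Trial balance (start $0, +$293.68 each month, − disbursements):
  Sep: +$293.68 → $293.68
  Oct: +$293.68 → $587.36
  Nov: +$293.68 → $881.04
  Dec: +$293.68 − $750.00 → $424.72
  Jan: +$293.68 → $718.40
  Feb: +$293.68 → $1,012.08
  Mar: +$293.68 → $1,305.76
  Apr: +$293.68 → $1,599.44
  May: +$293.68 → $1,893.12
  Jun: +$293.68 − $2,774.16 → -$587.36
  Jul: +$293.68 → -$293.68
  Aug: +$293.68 → $0.00
Lowest trial balance = -$587.36 (Jun)
Initial deposit = cushion − low point = $587.36 − (-$587.36) = $1,174.72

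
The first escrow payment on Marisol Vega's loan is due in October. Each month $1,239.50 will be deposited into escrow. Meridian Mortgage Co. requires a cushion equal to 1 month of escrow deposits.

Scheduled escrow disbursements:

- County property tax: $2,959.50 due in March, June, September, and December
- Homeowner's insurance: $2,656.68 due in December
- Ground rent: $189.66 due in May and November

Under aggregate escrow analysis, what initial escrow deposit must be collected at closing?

Cushion = 1 × $1,239.50 = $1,239.50
Trial balance (start $0, +$1,239.50 each month, − disbursements):
  Oct: +$1,239.50 → $1,239.50
  Nov: +$1,239.50 − $189.66 → $2,289.34
  Dec: +$1,239.50 − $5,616.18 → -$2,087.34
  Jan: +$1,239.50 → -$847.84
  Feb: +$1,239.50 → $391.66
  Mar: +$1,239.50 − $2,959.50 → -$1,328.34
  Apr: +$1,239.50 → -$88.84
  May: +$1,239.50 − $189.66 → $961.00
  Jun: +$1,239.50 − $2,959.50 → -$759.00
  Jul: +$1,239.50 → $480.50
  Aug: +$1,239.50 → $1,720.00
  Sep: +$1,239.50 − $2,959.50 → $0.00
Lowest trial balance = -$2,087.34 (Dec)
Initial deposit = cushion − low point = $1,239.50 − (-$2,087.34) = $3,326.84

$3,326.84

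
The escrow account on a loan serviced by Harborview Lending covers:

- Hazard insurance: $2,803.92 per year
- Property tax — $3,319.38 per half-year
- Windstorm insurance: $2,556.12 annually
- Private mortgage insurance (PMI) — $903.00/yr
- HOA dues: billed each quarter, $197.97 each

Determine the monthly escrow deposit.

Hazard insurance: $2,803.92
Property tax: $3,319.38 × 2 = $6,638.76
Windstorm insurance: $2,556.12
Private mortgage insurance (PMI): $903.00
HOA dues: $197.97 × 4 = $791.88
Total annual escrow = $2,803.92 + $6,638.76 + $2,556.12 + $903.00 + $791.88 = $13,693.68
Base monthly escrow = $13,693.68 ÷ 12 = $1,141.14

$1,141.14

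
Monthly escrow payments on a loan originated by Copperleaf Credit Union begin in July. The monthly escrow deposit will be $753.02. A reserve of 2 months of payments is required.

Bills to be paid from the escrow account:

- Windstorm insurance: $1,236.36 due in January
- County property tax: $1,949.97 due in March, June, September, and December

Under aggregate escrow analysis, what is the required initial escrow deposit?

$1,815.13

Cushion = 2 × $753.02 = $1,506.04
Trial balance (start $0, +$753.02 each month, − disbursements):
  Jul: +$753.02 → $753.02
  Aug: +$753.02 → $1,506.04
  Sep: +$753.02 − $1,949.97 → $309.09
  Oct: +$753.02 → $1,062.11
  Nov: +$753.02 → $1,815.13
  Dec: +$753.02 − $1,949.97 → $618.18
  Jan: +$753.02 − $1,236.36 → $134.84
  Feb: +$753.02 → $887.86
  Mar: +$753.02 − $1,949.97 → -$309.09
  Apr: +$753.02 → $443.93
  May: +$753.02 → $1,196.95
  Jun: +$753.02 − $1,949.97 → $0.00
Lowest trial balance = -$309.09 (Mar)
Initial deposit = cushion − low point = $1,506.04 − (-$309.09) = $1,815.13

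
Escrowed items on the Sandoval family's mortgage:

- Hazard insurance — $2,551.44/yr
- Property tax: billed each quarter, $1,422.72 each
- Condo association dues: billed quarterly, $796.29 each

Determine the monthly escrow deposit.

$952.29

Hazard insurance: $2,551.44 annually
Property tax: $1,422.72 × 4 = $5,690.88 annually
Condo association dues: $796.29 × 4 = $3,185.16 annually
Annual escrow total = $2,551.44 + $5,690.88 + $3,185.16 = $11,427.48
Monthly escrow = $11,427.48 / 12 = $952.29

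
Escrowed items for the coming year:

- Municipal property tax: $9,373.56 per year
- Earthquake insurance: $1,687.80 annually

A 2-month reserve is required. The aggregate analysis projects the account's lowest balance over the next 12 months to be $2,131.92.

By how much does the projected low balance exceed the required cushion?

Municipal property tax = $9,373.56 annually
Earthquake insurance = $1,687.80 annually
Combined annual = $11,061.36
Base monthly escrow = $11,061.36 ÷ 12 = $921.78
Required reserve = 2 × $921.78 = $1,843.56
Excess over cushion: $2,131.92 − $1,843.56 = $288.36

$288.36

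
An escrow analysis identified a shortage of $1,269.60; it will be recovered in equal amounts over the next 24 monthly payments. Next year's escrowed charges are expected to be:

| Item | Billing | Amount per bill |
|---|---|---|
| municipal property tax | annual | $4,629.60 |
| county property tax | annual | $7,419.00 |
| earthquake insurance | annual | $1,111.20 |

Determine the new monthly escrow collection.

Municipal property tax — $4,629.60/yr
County property tax — $7,419.00/yr
Earthquake insurance — $1,111.20/yr
Total per year = $4,629.60 + $7,419.00 + $1,111.20 = $13,159.80
Base monthly escrow = $13,159.80 ÷ 12 = $1,096.65
Monthly shortage recovery: $1,269.60 ÷ 24 = $52.90
New monthly escrow = $1,096.65 + $52.90 = $1,149.55

$1,149.55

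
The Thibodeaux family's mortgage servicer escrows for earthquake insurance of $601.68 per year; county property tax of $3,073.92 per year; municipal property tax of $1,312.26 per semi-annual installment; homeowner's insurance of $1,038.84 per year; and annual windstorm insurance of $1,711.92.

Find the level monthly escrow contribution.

$754.24

Earthquake insurance — $601.68 annually
County property tax — $3,073.92 annually
Municipal property tax — $1,312.26 × 2 = $2,624.52 annually
Homeowner's insurance — $1,038.84 annually
Windstorm insurance — $1,711.92 annually
Total per year = $601.68 + $3,073.92 + $2,624.52 + $1,038.84 + $1,711.92 = $9,050.88
Per month = $9,050.88 / 12 = $754.24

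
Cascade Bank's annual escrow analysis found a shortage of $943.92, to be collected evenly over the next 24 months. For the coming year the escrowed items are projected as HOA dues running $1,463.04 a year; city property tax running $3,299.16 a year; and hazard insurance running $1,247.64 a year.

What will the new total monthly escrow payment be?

$540.15

HOA dues — $1,463.04 per year
City property tax — $3,299.16 per year
Hazard insurance — $1,247.64 per year
Total annual escrow = $1,463.04 + $3,299.16 + $1,247.64 = $6,009.84
Base monthly escrow = $6,009.84 / 12 = $500.82
Shortage spread = $943.92 ÷ 24 = $39.33/mo
New monthly escrow = $500.82 + $39.33 = $540.15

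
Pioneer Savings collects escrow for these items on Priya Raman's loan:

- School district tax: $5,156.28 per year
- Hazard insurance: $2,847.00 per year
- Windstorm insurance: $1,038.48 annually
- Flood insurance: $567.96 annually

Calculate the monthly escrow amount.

School district tax — $5,156.28
Hazard insurance — $2,847.00
Windstorm insurance — $1,038.48
Flood insurance — $567.96
Yearly total = $9,609.72
Per month = $9,609.72 / 12 = $800.81

$800.81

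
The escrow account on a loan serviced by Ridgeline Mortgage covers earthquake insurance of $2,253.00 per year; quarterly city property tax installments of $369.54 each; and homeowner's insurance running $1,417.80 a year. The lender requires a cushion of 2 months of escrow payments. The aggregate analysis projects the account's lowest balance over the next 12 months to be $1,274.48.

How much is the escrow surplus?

Earthquake insurance: $2,253.00/yr
City property tax: $369.54 × 4 = $1,478.16/yr
Homeowner's insurance: $1,417.80/yr
Yearly total = $2,253.00 + $1,478.16 + $1,417.80 = $5,148.96
Base monthly escrow = $5,148.96 / 12 = $429.08
Required reserve = 2 × $429.08 = $858.16
Surplus = $1,274.48 − $858.16 = $416.32

$416.32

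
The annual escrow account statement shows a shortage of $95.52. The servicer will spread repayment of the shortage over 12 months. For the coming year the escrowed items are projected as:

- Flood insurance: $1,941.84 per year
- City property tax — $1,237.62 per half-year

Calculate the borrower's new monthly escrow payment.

$376.05

Flood insurance — $1,941.84 annually
City property tax — $1,237.62 × 2 = $2,475.24 annually
Total per year = $1,941.84 + $2,475.24 = $4,417.08
Monthly escrow = $4,417.08 ÷ 12 = $368.09
Monthly shortage recovery: $95.52 ÷ 12 = $7.96
Adjusted monthly = $368.09 + $7.96 = $376.05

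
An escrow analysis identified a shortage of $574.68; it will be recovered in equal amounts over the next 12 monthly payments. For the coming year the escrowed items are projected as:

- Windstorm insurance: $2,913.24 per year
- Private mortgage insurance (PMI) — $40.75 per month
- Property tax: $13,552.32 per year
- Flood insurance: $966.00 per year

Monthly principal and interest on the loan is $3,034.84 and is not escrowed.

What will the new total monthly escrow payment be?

$1,541.27

Windstorm insurance: $2,913.24 annually
Private mortgage insurance (PMI): $40.75 × 12 = $489.00 annually
Property tax: $13,552.32 annually
Flood insurance: $966.00 annually
Combined annual = $17,920.56
Monthly = $17,920.56 ÷ 12 = $1,493.38
Monthly shortage recovery: $574.68 / 12 = $47.89
New monthly escrow = $1,493.38 + $47.89 = $1,541.27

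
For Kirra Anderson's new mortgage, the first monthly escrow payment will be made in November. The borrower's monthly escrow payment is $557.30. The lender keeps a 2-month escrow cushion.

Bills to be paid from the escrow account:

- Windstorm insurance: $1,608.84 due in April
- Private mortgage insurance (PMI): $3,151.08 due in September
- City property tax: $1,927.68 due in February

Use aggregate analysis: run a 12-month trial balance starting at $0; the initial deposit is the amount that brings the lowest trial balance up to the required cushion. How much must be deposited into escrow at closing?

$1,671.90

Cushion = 2 × $557.30 = $1,114.60
Trial balance (start $0, +$557.30 each month, − disbursements):
  Nov: +$557.30 → $557.30
  Dec: +$557.30 → $1,114.60
  Jan: +$557.30 → $1,671.90
  Feb: +$557.30 − $1,927.68 → $301.52
  Mar: +$557.30 → $858.82
  Apr: +$557.30 − $1,608.84 → -$192.72
  May: +$557.30 → $364.58
  Jun: +$557.30 → $921.88
  Jul: +$557.30 → $1,479.18
  Aug: +$557.30 → $2,036.48
  Sep: +$557.30 − $3,151.08 → -$557.30
  Oct: +$557.30 → $0.00
Lowest trial balance = -$557.30 (Sep)
Initial deposit = cushion − low point = $1,114.60 − (-$557.30) = $1,671.90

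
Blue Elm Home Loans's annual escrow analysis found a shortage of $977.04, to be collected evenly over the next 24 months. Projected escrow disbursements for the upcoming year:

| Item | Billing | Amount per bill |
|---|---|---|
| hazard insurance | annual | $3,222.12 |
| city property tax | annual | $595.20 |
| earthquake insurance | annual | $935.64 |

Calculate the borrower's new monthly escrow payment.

$436.79

Hazard insurance — $3,222.12/yr
City property tax — $595.20/yr
Earthquake insurance — $935.64/yr
Total per year = $4,752.96
Base monthly escrow = $4,752.96 ÷ 12 = $396.08
Shortage per month = $977.04 ÷ 24 = $40.71
Adjusted monthly = $396.08 + $40.71 = $436.79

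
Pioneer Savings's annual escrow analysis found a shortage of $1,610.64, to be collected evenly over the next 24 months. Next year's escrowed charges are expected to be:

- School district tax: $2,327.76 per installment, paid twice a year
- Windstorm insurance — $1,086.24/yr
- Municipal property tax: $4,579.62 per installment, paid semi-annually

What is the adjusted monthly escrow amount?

School district tax — $2,327.76 × 2 = $4,655.52/yr
Windstorm insurance — $1,086.24/yr
Municipal property tax — $4,579.62 × 2 = $9,159.24/yr
Total annual escrow = $4,655.52 + $1,086.24 + $9,159.24 = $14,901.00
Monthly escrow = $14,901.00 / 12 = $1,241.75
Shortage per month = $1,610.64 ÷ 24 = $67.11
New monthly escrow = $1,241.75 + $67.11 = $1,308.86

$1,308.86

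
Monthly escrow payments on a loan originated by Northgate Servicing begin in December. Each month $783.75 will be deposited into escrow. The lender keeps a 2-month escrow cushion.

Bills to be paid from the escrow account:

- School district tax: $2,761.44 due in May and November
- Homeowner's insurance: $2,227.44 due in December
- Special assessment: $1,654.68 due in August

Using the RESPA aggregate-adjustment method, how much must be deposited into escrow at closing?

$3,011.19

Cushion = 2 × $783.75 = $1,567.50
Trial balance (start $0, +$783.75 each month, − disbursements):
  Dec: +$783.75 − $2,227.44 → -$1,443.69
  Jan: +$783.75 → -$659.94
  Feb: +$783.75 → $123.81
  Mar: +$783.75 → $907.56
  Apr: +$783.75 → $1,691.31
  May: +$783.75 − $2,761.44 → -$286.38
  Jun: +$783.75 → $497.37
  Jul: +$783.75 → $1,281.12
  Aug: +$783.75 − $1,654.68 → $410.19
  Sep: +$783.75 → $1,193.94
  Oct: +$783.75 → $1,977.69
  Nov: +$783.75 − $2,761.44 → $0.00
Lowest trial balance = -$1,443.69 (Dec)
Initial deposit = cushion − low point = $1,567.50 − (-$1,443.69) = $3,011.19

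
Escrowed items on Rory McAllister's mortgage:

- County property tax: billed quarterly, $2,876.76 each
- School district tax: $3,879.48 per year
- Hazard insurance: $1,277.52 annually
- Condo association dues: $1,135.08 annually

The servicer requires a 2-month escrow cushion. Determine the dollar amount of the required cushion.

$2,966.52

County property tax — $2,876.76 × 4 = $11,507.04
School district tax — $3,879.48
Hazard insurance — $1,277.52
Condo association dues — $1,135.08
Total per year = $11,507.04 + $3,879.48 + $1,277.52 + $1,135.08 = $17,799.12
Monthly escrow = $17,799.12 ÷ 12 = $1,483.26
Reserve = 2 × $1,483.26 = $2,966.52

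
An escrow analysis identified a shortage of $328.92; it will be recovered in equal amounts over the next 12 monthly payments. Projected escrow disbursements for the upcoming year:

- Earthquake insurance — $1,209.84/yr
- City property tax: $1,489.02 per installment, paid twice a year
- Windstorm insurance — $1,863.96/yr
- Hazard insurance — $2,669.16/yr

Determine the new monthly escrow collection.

$754.16

Earthquake insurance = $1,209.84/yr
City property tax = $1,489.02 × 2 = $2,978.04/yr
Windstorm insurance = $1,863.96/yr
Hazard insurance = $2,669.16/yr
Total annual escrow = $8,721.00
Monthly = $8,721.00 ÷ 12 = $726.75
Shortage per month = $328.92 ÷ 12 = $27.41
New monthly escrow = $726.75 + $27.41 = $754.16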